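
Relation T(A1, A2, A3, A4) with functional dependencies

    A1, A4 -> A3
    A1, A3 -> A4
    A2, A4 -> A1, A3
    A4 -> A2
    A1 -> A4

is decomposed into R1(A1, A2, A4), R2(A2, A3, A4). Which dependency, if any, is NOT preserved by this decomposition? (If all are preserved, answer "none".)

none

A1, A4 → A3: restricted closure across fragments reaches A3.
A1, A3 → A4: restricted closure across fragments reaches A4.
A2, A4 → A1, A3: restricted closure across fragments reaches A1, A3.
A4 → A2 lies within R1.
A1 → A4 lies within R1.
Every dependency is enforceable on the fragments, so the decomposition is dependency-preserving.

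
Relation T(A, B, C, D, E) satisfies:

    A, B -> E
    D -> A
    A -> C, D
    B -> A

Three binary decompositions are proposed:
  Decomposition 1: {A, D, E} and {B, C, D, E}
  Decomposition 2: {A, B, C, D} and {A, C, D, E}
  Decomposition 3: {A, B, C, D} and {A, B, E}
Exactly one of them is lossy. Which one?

Decomposition 2

Decomposition 1: common = {D, E}, closure = {A, C, D, E} → lossless.
Decomposition 2: common = {A, C, D}, closure = {A, C, D} → lossy.
Decomposition 3: common = {A, B}, closure = {A, B, C, D, E} → lossless.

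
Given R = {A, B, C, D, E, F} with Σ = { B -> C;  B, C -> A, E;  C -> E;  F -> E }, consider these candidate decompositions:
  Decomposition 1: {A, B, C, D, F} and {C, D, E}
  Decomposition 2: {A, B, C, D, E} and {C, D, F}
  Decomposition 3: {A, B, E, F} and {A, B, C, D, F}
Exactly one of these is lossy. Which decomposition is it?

Decomposition 2

Decomposition 1: common = {C, D}, closure = {C, D, E} → lossless.
Decomposition 2: common = {C, D}, closure = {C, D, E} → lossy.
Decomposition 3: common = {A, B, F}, closure = {A, B, C, E, F} → lossless.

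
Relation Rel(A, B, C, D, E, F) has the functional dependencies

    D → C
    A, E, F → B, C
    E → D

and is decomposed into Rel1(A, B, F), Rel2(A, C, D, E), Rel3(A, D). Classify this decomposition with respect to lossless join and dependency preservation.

Lossless test (chase): Rows 2 and 3 agree on D; apply D→C and equate their C entries. No row becomes fully distinguished — the join is lossy.
Dependency preservation: the restricted closure of {A, E, F} across the fragments never reaches {B, C}, so A, E, F → B, C cannot be enforced without a join — not preserved.

lossy and not dependency-preserving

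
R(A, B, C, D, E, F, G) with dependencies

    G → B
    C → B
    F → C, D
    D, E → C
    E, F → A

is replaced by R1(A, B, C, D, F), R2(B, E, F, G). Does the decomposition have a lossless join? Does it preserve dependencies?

Lossless test: (B, F)⁺ = {B, C, D, F}, which is a superkey of neither fragment — lossy.
Dependency preservation: the restricted closure of {D, E} across the fragments never reaches {C}, so D, E → C cannot be enforced without a join — not preserved.

lossy and not dependency-preserving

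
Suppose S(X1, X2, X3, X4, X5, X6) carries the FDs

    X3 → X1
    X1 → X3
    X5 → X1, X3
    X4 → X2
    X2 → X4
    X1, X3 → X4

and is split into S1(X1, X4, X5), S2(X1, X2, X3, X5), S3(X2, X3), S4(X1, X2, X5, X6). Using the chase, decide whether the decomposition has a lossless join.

Yes

Chase test. Columns are X1, X2, X3, X4, X5, X6; row i has aⱼ where attribute j ∈ Si, else bᵢⱼ.
Initial tableau (one row per fragment):
  row 1: a1 b12 b13 a4 a5 b16
  row 2: a1 a2 a3 b24 a5 b26
  row 3: b31 a2 a3 b34 b35 b36
  row 4: a1 a2 b43 b44 a5 a6
Rows 2 and 3 agree on X3; apply X3→X1 and equate their X1 entries.
Rows 1 and 2 agree on X1; apply X1→X3 and equate their X3 entries.
Rows 1 and 4 agree on X1; apply X1→X3 and equate their X3 entries.
Rows 2 and 3 agree on X2; apply X2→X4 and equate their X4 entries.
Rows 2 and 4 agree on X2; apply X2→X4 and equate their X4 entries.
Rows 1 and 2 agree on X1, X3; apply X1, X3→X4 and equate their X4 entries.
Rows 1 and 2 agree on X4; apply X4→X2 and equate their X2 entries.
Row 4 is now all distinguished symbols — the join is lossless.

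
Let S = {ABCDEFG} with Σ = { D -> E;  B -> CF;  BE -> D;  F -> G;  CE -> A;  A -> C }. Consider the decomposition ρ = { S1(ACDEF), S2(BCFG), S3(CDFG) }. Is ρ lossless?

Chase test. Columns are ABCDEFG; row i has aⱼ where attribute j ∈ Si, else bᵢⱼ.
Initial tableau (one row per fragment):
  row 1: a1 b12 a3 a4 a5 a6 b17
  row 2: b21 a2 a3 b24 b25 a6 a7
  row 3: b31 b32 a3 a4 b35 a6 a7
Rows 1 and 3 agree on D; apply D→E and equate their E entries.
Rows 1 and 2 agree on F; apply F→G and equate their G entries.
Rows 1 and 3 agree on CE; apply CE→A and equate their A entries.
No row becomes fully distinguished — the join is lossy.

No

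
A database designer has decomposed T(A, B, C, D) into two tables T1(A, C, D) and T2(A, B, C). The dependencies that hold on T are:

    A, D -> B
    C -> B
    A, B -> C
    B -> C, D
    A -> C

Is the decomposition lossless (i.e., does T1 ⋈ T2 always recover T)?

Common attributes: T1 ∩ T2 = {A, C}.
Closure of {A, C}: C → B applies, adding B; B → C, D applies, adding D. So (A, C)⁺ = {A, B, C, D}.
This closure contains every attribute of T1, so T1 ∩ T2 → T1. The join is lossless.

Yes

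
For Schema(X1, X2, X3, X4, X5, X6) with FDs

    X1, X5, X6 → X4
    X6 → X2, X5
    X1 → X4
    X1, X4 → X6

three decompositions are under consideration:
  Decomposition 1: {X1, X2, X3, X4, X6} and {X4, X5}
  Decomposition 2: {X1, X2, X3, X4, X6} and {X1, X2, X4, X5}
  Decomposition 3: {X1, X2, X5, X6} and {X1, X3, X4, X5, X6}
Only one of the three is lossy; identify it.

Decomposition 1

Decomposition 1: common = {X4}, closure = {X4} → lossy.
Decomposition 2: common = {X1, X2, X4}, closure = {X1, X2, X4, X5, X6} → lossless.
Decomposition 3: common = {X1, X5, X6}, closure = {X1, X2, X4, X5, X6} → lossless.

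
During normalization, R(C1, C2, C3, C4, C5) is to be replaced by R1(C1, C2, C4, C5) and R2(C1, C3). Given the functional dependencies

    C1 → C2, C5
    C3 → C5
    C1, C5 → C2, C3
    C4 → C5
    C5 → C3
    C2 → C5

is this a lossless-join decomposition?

Yes

Common attributes: R1 ∩ R2 = {C1}.
Closure of {C1}: C1 → C2, C5 applies, adding C2, C5; C1, C5 → C2, C3 applies, adding C3. So (C1)⁺ = {C1, C2, C3, C5}.
This closure contains every attribute of R2, so R1 ∩ R2 → R2. The join is lossless.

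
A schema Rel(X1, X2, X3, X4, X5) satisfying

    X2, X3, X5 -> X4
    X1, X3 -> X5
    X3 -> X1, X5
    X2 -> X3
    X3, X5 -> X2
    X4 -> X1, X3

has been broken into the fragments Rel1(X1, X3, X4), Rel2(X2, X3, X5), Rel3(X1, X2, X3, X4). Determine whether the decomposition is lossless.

Chase test. Columns are X1, X2, X3, X4, X5; row i has aⱼ where attribute j ∈ Reli, else bᵢⱼ.
Initial tableau (one row per fragment):
  row 1: a1 b12 a3 a4 b15
  row 2: b21 a2 a3 b24 a5
  row 3: a1 a2 a3 a4 b35
Rows 1 and 3 agree on X1, X3; apply X1, X3→X5 and equate their X5 entries.
Rows 1 and 2 agree on X3; apply X3→X1, X5 and equate their X1, X5 entries.
Rows 1 and 2 agree on X3, X5; apply X3, X5→X2 and equate their X2 entries.
Rows 1 and 2 agree on X2, X3, X5; apply X2, X3, X5→X4 and equate their X4 entries.
Row 1 is now all distinguished symbols — the join is lossless.

Yes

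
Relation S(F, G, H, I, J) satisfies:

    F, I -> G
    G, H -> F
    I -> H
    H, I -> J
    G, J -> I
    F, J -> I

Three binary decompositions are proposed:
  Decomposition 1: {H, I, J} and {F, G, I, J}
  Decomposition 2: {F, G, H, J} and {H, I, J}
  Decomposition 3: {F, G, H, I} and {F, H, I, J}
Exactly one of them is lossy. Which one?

Decomposition 2

Decomposition 1: common = {I, J}, closure = {H, I, J} → lossless.
Decomposition 2: common = {H, J}, closure = {H, J} → lossy.
Decomposition 3: common = {F, H, I}, closure = {F, G, H, I, J} → lossless.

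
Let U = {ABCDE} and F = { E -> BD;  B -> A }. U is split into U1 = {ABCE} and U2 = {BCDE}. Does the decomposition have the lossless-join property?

Common attributes: U1 ∩ U2 = {BCE}.
Closure of {BCE}: E → BD applies, adding D; B → A applies, adding A. So (BCE)⁺ = {ABCDE}.
This closure contains every attribute of U1, so U1 ∩ U2 → U1. The join is lossless.

Yes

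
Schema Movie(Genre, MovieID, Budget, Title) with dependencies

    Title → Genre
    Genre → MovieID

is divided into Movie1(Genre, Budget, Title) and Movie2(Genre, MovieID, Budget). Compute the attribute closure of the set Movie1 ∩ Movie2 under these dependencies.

Movie1 ∩ Movie2 = {Genre, Budget}.
Genre → MovieID applies, adding MovieID
Closure: {Genre, MovieID, Budget}.

Genre, MovieID, Budget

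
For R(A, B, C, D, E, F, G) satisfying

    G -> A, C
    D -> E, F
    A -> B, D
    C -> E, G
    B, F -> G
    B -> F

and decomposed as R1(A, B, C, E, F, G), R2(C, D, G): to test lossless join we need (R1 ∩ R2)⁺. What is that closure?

A, B, C, D, E, F, G

R1 ∩ R2 = {C, G}.
G → A, C applies, adding A
A → B, D applies, adding B, D
C → E, G applies, adding E
B → F applies, adding F
Closure: {A, B, C, D, E, F, G}.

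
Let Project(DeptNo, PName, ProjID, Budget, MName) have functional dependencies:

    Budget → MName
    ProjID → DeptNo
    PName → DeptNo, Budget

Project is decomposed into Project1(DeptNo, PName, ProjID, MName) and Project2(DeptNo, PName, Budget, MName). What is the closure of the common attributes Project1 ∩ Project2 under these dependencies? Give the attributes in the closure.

Project1 ∩ Project2 = {DeptNo, PName, MName}.
PName → DeptNo, Budget applies, adding Budget
Closure: {DeptNo, PName, Budget, MName}.

DeptNo, PName, Budget, MName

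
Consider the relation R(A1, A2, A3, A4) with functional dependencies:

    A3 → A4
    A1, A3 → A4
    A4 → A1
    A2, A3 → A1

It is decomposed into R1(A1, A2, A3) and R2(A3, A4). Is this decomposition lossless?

Yes

Common attributes: R1 ∩ R2 = {A3}.
Closure of {A3}: A3 → A4 applies, adding A4; A4 → A1 applies, adding A1. So (A3)⁺ = {A1, A3, A4}.
This closure contains every attribute of R2, so R1 ∩ R2 → R2. The join is lossless.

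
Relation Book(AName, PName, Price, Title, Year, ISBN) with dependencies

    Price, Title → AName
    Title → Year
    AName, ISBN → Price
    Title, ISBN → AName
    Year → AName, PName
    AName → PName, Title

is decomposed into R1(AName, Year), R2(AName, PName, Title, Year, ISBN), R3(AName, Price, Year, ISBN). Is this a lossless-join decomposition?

Chase test. Columns are AName, PName, Price, Title, Year, ISBN; row i has aⱼ where attribute j ∈ Ri, else bᵢⱼ.
Initial tableau (one row per fragment):
  row 1: a1 b12 b13 b14 a5 b16
  row 2: a1 a2 b23 a4 a5 a6
  row 3: a1 b32 a3 b34 a5 a6
Rows 2 and 3 agree on AName, ISBN; apply AName, ISBN→Price and equate their Price entries.
Rows 1 and 2 agree on Year; apply Year→AName, PName and equate their AName, PName entries.
Rows 1 and 3 agree on Year; apply Year→AName, PName and equate their AName, PName entries.
Rows 1 and 2 agree on AName; apply AName→PName, Title and equate their PName, Title entries.
Rows 1 and 3 agree on AName; apply AName→PName, Title and equate their PName, Title entries.
Row 2 is now all distinguished symbols — the join is lossless.

Yes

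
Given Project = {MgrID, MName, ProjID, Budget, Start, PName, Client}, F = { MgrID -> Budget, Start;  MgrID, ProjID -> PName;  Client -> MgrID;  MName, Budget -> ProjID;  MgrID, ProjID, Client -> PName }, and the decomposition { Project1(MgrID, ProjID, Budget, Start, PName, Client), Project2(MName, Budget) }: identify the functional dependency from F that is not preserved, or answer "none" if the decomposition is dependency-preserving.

MName, Budget -> ProjID

Check MName, Budget → ProjID: no single fragment contains all of {MName, ProjID, Budget}, and the restricted closure of {MName, Budget} across the fragments never reaches {ProjID}.
MgrID → Budget, Start is preserved.
MgrID, ProjID → PName is preserved.
Client → MgrID is preserved.
MgrID, ProjID, Client → PName is preserved.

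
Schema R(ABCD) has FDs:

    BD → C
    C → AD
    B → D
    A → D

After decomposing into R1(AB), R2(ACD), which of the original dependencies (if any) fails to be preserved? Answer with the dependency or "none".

BD → C

Check BD → C: no single fragment contains all of {BCD}, and the restricted closure of {BD} across the fragments never reaches {C}.
C → AD is preserved.
B → D is preserved.
A → D is preserved.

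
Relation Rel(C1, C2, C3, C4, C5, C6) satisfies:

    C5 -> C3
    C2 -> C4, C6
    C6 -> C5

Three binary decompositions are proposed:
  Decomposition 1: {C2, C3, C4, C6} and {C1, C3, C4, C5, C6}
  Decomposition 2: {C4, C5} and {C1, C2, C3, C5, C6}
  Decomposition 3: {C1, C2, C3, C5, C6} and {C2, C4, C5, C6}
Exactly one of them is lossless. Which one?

Decomposition 1: common = {C3, C4, C6}, closure = {C3, C4, C5, C6} → lossy.
Decomposition 2: common = {C5}, closure = {C3, C5} → lossy.
Decomposition 3: common = {C2, C5, C6}, closure = {C2, C3, C4, C5, C6} → lossless.

Decomposition 3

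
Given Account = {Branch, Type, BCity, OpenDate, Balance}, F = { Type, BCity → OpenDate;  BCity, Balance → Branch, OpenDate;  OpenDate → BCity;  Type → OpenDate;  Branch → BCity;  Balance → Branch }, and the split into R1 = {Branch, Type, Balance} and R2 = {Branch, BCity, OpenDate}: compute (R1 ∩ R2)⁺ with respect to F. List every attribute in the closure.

R1 ∩ R2 = {Branch}.
Branch → BCity applies, adding BCity
Closure: {Branch, BCity}.

Branch, BCity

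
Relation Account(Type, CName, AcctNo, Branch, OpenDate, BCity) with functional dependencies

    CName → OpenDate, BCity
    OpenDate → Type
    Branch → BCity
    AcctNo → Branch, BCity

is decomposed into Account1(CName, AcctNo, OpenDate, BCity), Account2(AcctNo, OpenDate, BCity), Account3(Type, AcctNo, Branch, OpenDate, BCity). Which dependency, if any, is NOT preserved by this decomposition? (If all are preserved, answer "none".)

CName → OpenDate, BCity lies within Account1.
OpenDate → Type lies within Account3.
Branch → BCity lies within Account3.
AcctNo → Branch, BCity lies within Account3.
Every dependency is enforceable on the fragments, so the decomposition is dependency-preserving.

none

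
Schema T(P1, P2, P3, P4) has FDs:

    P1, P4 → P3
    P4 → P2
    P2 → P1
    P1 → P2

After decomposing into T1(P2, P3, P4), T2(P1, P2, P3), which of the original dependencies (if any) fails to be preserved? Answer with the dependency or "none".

P1, P4 → P3: restricted closure across fragments reaches P3.
P4 → P2 lies within T1.
P2 → P1 lies within T2.
P1 → P2 lies within T2.
Every dependency is enforceable on the fragments, so the decomposition is dependency-preserving.

none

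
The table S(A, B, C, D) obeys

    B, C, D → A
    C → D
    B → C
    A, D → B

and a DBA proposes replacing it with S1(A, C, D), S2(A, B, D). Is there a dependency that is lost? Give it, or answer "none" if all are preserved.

B, C, D → A: restricted closure across fragments reaches A.
C → D lies within S1.
B → C: restricted closure across fragments reaches C.
A, D → B lies within S2.
Every dependency is enforceable on the fragments, so the decomposition is dependency-preserving.

none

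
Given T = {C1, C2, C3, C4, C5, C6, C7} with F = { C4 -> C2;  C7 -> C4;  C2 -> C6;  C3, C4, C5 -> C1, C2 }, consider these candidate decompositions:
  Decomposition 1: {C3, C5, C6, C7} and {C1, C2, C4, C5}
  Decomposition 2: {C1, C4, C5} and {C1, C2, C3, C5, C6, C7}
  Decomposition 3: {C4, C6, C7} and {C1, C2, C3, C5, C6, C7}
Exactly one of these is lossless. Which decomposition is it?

Decomposition 1: common = {C5}, closure = {C5} → lossy.
Decomposition 2: common = {C1, C5}, closure = {C1, C5} → lossy.
Decomposition 3: common = {C6, C7}, closure = {C2, C4, C6, C7} → lossless.

Decomposition 3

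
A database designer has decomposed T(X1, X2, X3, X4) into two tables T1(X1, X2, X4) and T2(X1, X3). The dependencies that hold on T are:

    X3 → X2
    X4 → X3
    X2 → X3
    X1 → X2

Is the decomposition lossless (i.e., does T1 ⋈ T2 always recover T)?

Yes

Common attributes: T1 ∩ T2 = {X1}.
Closure of {X1}: X1 → X2 applies, adding X2; X2 → X3 applies, adding X3. So (X1)⁺ = {X1, X2, X3}.
This closure contains every attribute of T2, so T1 ∩ T2 → T2. The join is lossless.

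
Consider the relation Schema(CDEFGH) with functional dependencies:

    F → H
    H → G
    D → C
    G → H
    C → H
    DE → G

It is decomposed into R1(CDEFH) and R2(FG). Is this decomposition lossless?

Yes

Common attributes: R1 ∩ R2 = {F}.
Closure of {F}: F → H applies, adding H; H → G applies, adding G. So (F)⁺ = {FGH}.
This closure contains every attribute of R2, so R1 ∩ R2 → R2. The join is lossless.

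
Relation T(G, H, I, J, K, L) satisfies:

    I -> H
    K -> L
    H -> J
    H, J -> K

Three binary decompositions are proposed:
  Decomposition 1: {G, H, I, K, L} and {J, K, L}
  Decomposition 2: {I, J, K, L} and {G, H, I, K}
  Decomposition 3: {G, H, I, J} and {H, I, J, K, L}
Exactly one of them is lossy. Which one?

Decomposition 1

Decomposition 1: common = {K, L}, closure = {K, L} → lossy.
Decomposition 2: common = {I, K}, closure = {H, I, J, K, L} → lossless.
Decomposition 3: common = {H, I, J}, closure = {H, I, J, K, L} → lossless.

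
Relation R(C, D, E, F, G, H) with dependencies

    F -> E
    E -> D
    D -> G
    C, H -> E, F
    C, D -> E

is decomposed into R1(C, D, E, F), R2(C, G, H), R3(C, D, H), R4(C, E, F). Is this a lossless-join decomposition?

Chase test. Columns are C, D, E, F, G, H; row i has aⱼ where attribute j ∈ Ri, else bᵢⱼ.
Initial tableau (one row per fragment):
  row 1: a1 a2 a3 a4 b15 b16
  row 2: a1 b22 b23 b24 a5 a6
  row 3: a1 a2 b33 b34 b35 a6
  row 4: a1 b42 a3 a4 b45 b46
Rows 1 and 4 agree on E; apply E→D and equate their D entries.
Rows 1 and 3 agree on D; apply D→G and equate their G entries.
Rows 1 and 4 agree on D; apply D→G and equate their G entries.
Rows 2 and 3 agree on C, H; apply C, H→E, F and equate their E, F entries.
Rows 1 and 3 agree on C, D; apply C, D→E and equate their E entries.
Rows 1 and 2 agree on E; apply E→D and equate their D entries.
Rows 1 and 2 agree on D; apply D→G and equate their G entries.
No row becomes fully distinguished — the join is lossy.

No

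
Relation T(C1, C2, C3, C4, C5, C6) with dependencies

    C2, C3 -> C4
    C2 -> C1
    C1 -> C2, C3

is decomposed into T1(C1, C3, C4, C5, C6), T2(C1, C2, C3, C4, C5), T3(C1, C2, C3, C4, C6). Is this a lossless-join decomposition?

Yes

Chase test. Columns are C1, C2, C3, C4, C5, C6; row i has aⱼ where attribute j ∈ Ti, else bᵢⱼ.
Initial tableau (one row per fragment):
  row 1: a1 b12 a3 a4 a5 a6
  row 2: a1 a2 a3 a4 a5 b26
  row 3: a1 a2 a3 a4 b35 a6
Rows 1 and 2 agree on C1; apply C1→C2, C3 and equate their C2, C3 entries.
Row 1 is now all distinguished symbols — the join is lossless.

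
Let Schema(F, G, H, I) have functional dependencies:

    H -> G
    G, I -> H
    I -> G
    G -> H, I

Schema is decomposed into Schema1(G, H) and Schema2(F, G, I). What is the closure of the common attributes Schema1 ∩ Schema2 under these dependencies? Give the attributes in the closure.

G, H, I

Schema1 ∩ Schema2 = {G}.
G → H, I applies, adding H, I
Closure: {G, H, I}.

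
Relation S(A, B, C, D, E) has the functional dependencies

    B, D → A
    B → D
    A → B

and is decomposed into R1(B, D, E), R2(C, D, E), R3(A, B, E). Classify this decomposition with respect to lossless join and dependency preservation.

Lossless test (chase): Rows 1 and 3 agree on B; apply B→D and equate their D entries. Rows 1 and 3 agree on B, D; apply B, D→A and equate their A entries. No row becomes fully distinguished — the join is lossy.
Dependency preservation: B, D → A is not contained in any single fragment, but the restricted closure of its left-hand side across the fragments still reaches the right-hand side; the remaining FDs each lie inside some fragment. All dependencies are preserved.

lossy but dependency-preserving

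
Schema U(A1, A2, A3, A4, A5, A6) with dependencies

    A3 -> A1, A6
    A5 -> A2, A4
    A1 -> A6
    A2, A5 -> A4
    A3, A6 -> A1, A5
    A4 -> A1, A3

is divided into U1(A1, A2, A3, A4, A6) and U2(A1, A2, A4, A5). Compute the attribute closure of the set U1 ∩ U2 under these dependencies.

A1, A2, A3, A4, A5, A6

U1 ∩ U2 = {A1, A2, A4}.
A1 → A6 applies, adding A6
A4 → A1, A3 applies, adding A3
A3, A6 → A1, A5 applies, adding A5
Closure: {A1, A2, A3, A4, A5, A6}.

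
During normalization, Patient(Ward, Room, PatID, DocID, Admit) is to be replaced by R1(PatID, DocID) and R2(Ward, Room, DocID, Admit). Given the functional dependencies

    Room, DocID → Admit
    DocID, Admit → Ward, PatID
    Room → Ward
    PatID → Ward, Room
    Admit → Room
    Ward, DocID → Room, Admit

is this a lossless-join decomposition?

Common attributes: R1 ∩ R2 = {DocID}.
No dependency enlarges {DocID}, so (DocID)⁺ = {DocID}.
The closure contains neither all of R1 = {PatID, DocID} nor all of R2 = {Ward, Room, DocID, Admit}, so the common attributes are not a superkey of either fragment. The join is lossy.

No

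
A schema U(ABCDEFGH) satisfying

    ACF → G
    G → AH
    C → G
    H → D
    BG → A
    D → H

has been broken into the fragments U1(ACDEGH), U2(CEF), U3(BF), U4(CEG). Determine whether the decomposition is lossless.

Chase test. Columns are ABCDEFGH; row i has aⱼ where attribute j ∈ Ui, else bᵢⱼ.
Initial tableau (one row per fragment):
  row 1: a1 b12 a3 a4 a5 b16 a7 a8
  row 2: b21 b22 a3 b24 a5 a6 b27 b28
  row 3: b31 a2 b33 b34 b35 a6 b37 b38
  row 4: b41 b42 a3 b44 a5 b46 a7 b48
Rows 1 and 4 agree on G; apply G→AH and equate their AH entries.
Rows 1 and 2 agree on C; apply C→G and equate their G entries.
Rows 1 and 4 agree on H; apply H→D and equate their D entries.
Rows 1 and 2 agree on G; apply G→AH and equate their AH entries.
Rows 1 and 2 agree on H; apply H→D and equate their D entries.
No row becomes fully distinguished — the join is lossy.

No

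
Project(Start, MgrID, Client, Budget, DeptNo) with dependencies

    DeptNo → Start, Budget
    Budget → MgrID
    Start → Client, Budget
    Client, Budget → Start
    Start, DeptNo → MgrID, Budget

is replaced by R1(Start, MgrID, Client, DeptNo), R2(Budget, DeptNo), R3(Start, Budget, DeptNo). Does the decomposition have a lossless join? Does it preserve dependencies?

Lossless test (chase): Rows 1 and 2 agree on DeptNo; apply DeptNo→Start, Budget and equate their Start, Budget entries. Rows 1 and 2 agree on Budget; apply Budget→MgrID and equate their MgrID entries. Rows 1 and 3 agree on Budget; apply Budget→MgrID and equate their MgrID entries. Rows 1 and 2 agree on Start; apply Start→Client, Budget and equate their Client, Budget entries. Rows 1 and 3 agree on Start; apply Start→Client, Budget and equate their Client, Budget entries. Row 1 is now all distinguished symbols — the join is lossless.
Dependency preservation: the restricted closure of {Budget} across the fragments never reaches {MgrID}, so Budget → MgrID cannot be enforced without a join — not preserved.

lossless but not dependency-preserving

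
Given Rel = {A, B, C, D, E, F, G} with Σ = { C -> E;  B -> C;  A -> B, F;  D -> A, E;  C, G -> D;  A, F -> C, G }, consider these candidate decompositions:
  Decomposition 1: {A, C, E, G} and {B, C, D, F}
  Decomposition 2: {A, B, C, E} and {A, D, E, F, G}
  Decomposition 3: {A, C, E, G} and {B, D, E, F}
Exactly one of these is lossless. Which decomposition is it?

Decomposition 2

Decomposition 1: common = {C}, closure = {C, E} → lossy.
Decomposition 2: common = {A, E}, closure = {A, B, C, D, E, F, G} → lossless.
Decomposition 3: common = {E}, closure = {E} → lossy.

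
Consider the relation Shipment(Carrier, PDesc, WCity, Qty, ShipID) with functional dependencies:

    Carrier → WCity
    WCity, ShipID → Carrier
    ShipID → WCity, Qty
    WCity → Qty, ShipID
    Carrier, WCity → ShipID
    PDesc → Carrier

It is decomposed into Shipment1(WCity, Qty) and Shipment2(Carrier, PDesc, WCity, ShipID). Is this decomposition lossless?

Common attributes: Shipment1 ∩ Shipment2 = {WCity}.
Closure of {WCity}: WCity → Qty, ShipID applies, adding Qty, ShipID; WCity, ShipID → Carrier applies, adding Carrier. So (WCity)⁺ = {Carrier, WCity, Qty, ShipID}.
This closure contains every attribute of Shipment1, so Shipment1 ∩ Shipment2 → Shipment1. The join is lossless.

Yes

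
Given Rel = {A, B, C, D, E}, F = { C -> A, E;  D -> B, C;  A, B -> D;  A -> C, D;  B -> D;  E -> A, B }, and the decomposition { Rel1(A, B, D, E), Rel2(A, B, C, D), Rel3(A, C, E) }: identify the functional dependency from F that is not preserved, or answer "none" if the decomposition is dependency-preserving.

none

C → A, E lies within Rel3.
D → B, C lies within Rel2.
A, B → D lies within Rel1.
A → C, D lies within Rel2.
B → D lies within Rel1.
E → A, B lies within Rel1.
Every dependency is enforceable on the fragments, so the decomposition is dependency-preserving.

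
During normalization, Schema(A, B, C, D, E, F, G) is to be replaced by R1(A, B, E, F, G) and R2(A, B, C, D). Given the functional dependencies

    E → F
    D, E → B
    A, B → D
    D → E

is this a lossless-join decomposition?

Common attributes: R1 ∩ R2 = {A, B}.
Closure of {A, B}: A, B → D applies, adding D; D → E applies, adding E; E → F applies, adding F. So (A, B)⁺ = {A, B, D, E, F}.
The closure contains neither all of R1 = {A, B, E, F, G} nor all of R2 = {A, B, C, D}, so the common attributes are not a superkey of either fragment. The join is lossy.

No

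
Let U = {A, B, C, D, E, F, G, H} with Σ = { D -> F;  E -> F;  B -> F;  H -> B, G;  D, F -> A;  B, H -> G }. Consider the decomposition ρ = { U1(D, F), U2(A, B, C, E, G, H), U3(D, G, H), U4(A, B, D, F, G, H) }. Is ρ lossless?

No

Chase test. Columns are A, B, C, D, E, F, G, H; row i has aⱼ where attribute j ∈ Ui, else bᵢⱼ.
Initial tableau (one row per fragment):
  row 1: b11 b12 b13 a4 b15 a6 b17 b18
  row 2: a1 a2 a3 b24 a5 b26 a7 a8
  row 3: b31 b32 b33 a4 b35 b36 a7 a8
  row 4: a1 a2 b43 a4 b45 a6 a7 a8
Rows 1 and 3 agree on D; apply D→F and equate their F entries.
Rows 2 and 4 agree on B; apply B→F and equate their F entries.
Rows 2 and 3 agree on H; apply H→B, G and equate their B, G entries.
Rows 1 and 3 agree on D, F; apply D, F→A and equate their A entries.
Rows 1 and 4 agree on D, F; apply D, F→A and equate their A entries.
No row becomes fully distinguished — the join is lossy.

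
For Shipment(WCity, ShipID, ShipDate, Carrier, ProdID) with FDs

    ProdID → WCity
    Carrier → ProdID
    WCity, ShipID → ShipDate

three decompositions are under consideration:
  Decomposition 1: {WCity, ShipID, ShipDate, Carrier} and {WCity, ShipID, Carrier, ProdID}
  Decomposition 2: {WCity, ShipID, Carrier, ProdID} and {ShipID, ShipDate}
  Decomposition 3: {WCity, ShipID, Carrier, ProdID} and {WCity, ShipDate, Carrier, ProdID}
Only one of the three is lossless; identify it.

Decomposition 1: common = {WCity, ShipID, Carrier}, closure = {WCity, ShipID, ShipDate, Carrier, ProdID} → lossless.
Decomposition 2: common = {ShipID}, closure = {ShipID} → lossy.
Decomposition 3: common = {WCity, Carrier, ProdID}, closure = {WCity, Carrier, ProdID} → lossy.

Decomposition 1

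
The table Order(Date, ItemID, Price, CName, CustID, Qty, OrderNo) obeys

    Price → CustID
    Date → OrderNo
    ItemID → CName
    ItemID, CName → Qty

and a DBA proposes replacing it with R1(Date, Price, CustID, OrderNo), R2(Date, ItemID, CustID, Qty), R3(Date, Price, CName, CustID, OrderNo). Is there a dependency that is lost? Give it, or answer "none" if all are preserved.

Check ItemID → CName: no single fragment contains all of {ItemID, CName}, and the restricted closure of {ItemID} across the fragments never reaches {CName}.
Price → CustID is preserved.
Date → OrderNo is preserved.
ItemID, CName → Qty is preserved.

ItemID → CName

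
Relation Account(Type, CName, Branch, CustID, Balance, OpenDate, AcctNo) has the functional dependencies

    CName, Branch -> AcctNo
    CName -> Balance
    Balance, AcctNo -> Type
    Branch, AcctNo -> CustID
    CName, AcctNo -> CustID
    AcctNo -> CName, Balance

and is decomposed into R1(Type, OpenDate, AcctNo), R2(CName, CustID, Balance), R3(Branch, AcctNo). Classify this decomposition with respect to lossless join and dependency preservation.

Lossless test (chase): Rows 1 and 3 agree on AcctNo; apply AcctNo→CName, Balance and equate their CName, Balance entries. Rows 1 and 3 agree on Balance, AcctNo; apply Balance, AcctNo→Type and equate their Type entries. Rows 1 and 3 agree on CName, AcctNo; apply CName, AcctNo→CustID and equate their CustID entries. No row becomes fully distinguished — the join is lossy.
Dependency preservation: the restricted closure of {CName, Branch} across the fragments never reaches {AcctNo}, so CName, Branch → AcctNo cannot be enforced without a join — not preserved.

lossy and not dependency-preserving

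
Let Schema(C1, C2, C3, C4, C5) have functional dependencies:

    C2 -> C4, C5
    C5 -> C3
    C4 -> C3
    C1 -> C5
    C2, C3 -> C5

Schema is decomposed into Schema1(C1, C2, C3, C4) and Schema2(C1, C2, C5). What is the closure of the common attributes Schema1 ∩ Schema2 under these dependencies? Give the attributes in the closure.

Schema1 ∩ Schema2 = {C1, C2}.
C2 → C4, C5 applies, adding C4, C5
C5 → C3 applies, adding C3
Closure: {C1, C2, C3, C4, C5}.

C1, C2, C3, C4, C5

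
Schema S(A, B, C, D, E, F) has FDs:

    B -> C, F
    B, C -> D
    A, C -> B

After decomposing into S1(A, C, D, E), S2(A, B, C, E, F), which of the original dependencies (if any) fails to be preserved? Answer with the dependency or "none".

Check B, C → D: no single fragment contains all of {B, C, D}, and the restricted closure of {B, C} across the fragments never reaches {D}.
B → C, F is preserved.
A, C → B is preserved.

B, C -> D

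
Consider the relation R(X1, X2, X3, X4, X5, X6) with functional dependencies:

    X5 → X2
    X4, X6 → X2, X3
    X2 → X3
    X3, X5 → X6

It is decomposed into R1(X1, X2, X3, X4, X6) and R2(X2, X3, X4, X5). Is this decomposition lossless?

Common attributes: R1 ∩ R2 = {X2, X3, X4}.
No dependency enlarges {X2, X3, X4}, so (X2, X3, X4)⁺ = {X2, X3, X4}.
The closure contains neither all of R1 = {X1, X2, X3, X4, X6} nor all of R2 = {X2, X3, X4, X5}, so the common attributes are not a superkey of either fragment. The join is lossy.

No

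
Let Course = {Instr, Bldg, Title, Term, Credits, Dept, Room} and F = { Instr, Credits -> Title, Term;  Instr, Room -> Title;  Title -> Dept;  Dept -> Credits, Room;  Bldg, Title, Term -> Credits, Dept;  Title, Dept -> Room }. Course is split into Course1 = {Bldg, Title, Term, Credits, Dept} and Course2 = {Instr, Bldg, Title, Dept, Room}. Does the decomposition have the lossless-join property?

Common attributes: Course1 ∩ Course2 = {Bldg, Title, Dept}.
Closure of {Bldg, Title, Dept}: Dept → Credits, Room applies, adding Credits, Room. So (Bldg, Title, Dept)⁺ = {Bldg, Title, Credits, Dept, Room}.
The closure contains neither all of Course1 = {Bldg, Title, Term, Credits, Dept} nor all of Course2 = {Instr, Bldg, Title, Dept, Room}, so the common attributes are not a superkey of either fragment. The join is lossy.

No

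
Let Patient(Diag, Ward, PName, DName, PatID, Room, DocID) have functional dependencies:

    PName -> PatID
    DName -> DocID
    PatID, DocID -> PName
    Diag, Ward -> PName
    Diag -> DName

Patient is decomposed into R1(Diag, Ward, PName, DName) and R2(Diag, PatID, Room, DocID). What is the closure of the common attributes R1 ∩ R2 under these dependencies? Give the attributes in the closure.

Diag, DName, DocID

R1 ∩ R2 = {Diag}.
Diag → DName applies, adding DName
DName → DocID applies, adding DocID
Closure: {Diag, DName, DocID}.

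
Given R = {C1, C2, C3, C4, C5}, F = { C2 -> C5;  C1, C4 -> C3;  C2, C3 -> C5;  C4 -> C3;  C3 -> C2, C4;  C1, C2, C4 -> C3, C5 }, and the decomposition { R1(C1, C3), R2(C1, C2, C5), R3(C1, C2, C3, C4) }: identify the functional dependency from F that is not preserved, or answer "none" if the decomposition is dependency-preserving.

none

C2 → C5 lies within R2.
C1, C4 → C3 lies within R3.
C2, C3 → C5: restricted closure across fragments reaches C5.
C4 → C3 lies within R3.
C3 → C2, C4 lies within R3.
C1, C2, C4 → C3, C5: restricted closure across fragments reaches C3, C5.
Every dependency is enforceable on the fragments, so the decomposition is dependency-preserving.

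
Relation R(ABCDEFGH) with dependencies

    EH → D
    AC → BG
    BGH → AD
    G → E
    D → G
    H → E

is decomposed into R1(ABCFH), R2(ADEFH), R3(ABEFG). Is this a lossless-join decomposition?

Chase test. Columns are ABCDEFGH; row i has aⱼ where attribute j ∈ Ri, else bᵢⱼ.
Initial tableau (one row per fragment):
  row 1: a1 a2 a3 b14 b15 a6 b17 a8
  row 2: a1 b22 b23 a4 a5 a6 b27 a8
  row 3: a1 a2 b33 b34 a5 a6 a7 b38
Rows 1 and 2 agree on H; apply H→E and equate their E entries.
Rows 1 and 2 agree on EH; apply EH→D and equate their D entries.
Rows 1 and 2 agree on D; apply D→G and equate their G entries.
No row becomes fully distinguished — the join is lossy.

No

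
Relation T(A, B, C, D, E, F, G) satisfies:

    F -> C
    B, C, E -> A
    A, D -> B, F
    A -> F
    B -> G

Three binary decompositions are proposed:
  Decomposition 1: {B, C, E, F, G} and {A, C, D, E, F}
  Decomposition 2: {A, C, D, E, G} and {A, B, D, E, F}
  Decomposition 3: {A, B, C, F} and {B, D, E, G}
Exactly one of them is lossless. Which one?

Decomposition 2

Decomposition 1: common = {C, E, F}, closure = {C, E, F} → lossy.
Decomposition 2: common = {A, D, E}, closure = {A, B, C, D, E, F, G} → lossless.
Decomposition 3: common = {B}, closure = {B, G} → lossy.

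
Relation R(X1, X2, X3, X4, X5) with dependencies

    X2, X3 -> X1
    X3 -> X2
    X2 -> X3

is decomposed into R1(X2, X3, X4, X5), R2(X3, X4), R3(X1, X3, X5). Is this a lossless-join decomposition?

Chase test. Columns are X1, X2, X3, X4, X5; row i has aⱼ where attribute j ∈ Ri, else bᵢⱼ.
Initial tableau (one row per fragment):
  row 1: b11 a2 a3 a4 a5
  row 2: b21 b22 a3 a4 b25
  row 3: a1 b32 a3 b34 a5
Rows 1 and 2 agree on X3; apply X3→X2 and equate their X2 entries.
Rows 1 and 3 agree on X3; apply X3→X2 and equate their X2 entries.
Rows 1 and 2 agree on X2, X3; apply X2, X3→X1 and equate their X1 entries.
Rows 1 and 3 agree on X2, X3; apply X2, X3→X1 and equate their X1 entries.
Row 1 is now all distinguished symbols — the join is lossless.

Yes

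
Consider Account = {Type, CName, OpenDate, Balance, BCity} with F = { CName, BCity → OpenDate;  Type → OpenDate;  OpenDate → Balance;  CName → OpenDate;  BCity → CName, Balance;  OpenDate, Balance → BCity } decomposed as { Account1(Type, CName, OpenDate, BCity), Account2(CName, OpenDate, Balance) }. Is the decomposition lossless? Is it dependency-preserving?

lossless and dependency-preserving

Lossless test: (CName, OpenDate)⁺ = {CName, OpenDate, Balance, BCity}, which contains all of one fragment — lossless.
Dependency preservation: BCity → CName, Balance; OpenDate, Balance → BCity are not contained in any single fragment, but the restricted closure of each left-hand side across the fragments still reaches the right-hand side; the remaining FDs each lie inside some fragment. All dependencies are preserved.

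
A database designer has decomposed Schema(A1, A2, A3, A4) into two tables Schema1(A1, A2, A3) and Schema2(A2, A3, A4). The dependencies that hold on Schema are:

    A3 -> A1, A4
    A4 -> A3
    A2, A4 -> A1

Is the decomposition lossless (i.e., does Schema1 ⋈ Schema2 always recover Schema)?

Yes

Common attributes: Schema1 ∩ Schema2 = {A2, A3}.
Closure of {A2, A3}: A3 → A1, A4 applies, adding A1, A4. So (A2, A3)⁺ = {A1, A2, A3, A4}.
This closure contains every attribute of Schema1, so Schema1 ∩ Schema2 → Schema1. The join is lossless.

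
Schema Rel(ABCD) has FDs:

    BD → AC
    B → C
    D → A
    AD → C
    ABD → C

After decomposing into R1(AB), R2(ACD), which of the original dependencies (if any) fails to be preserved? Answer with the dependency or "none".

B → C

Check B → C: no single fragment contains all of {BC}, and the restricted closure of {B} across the fragments never reaches {C}.
BD → AC is preserved.
D → A is preserved.
AD → C is preserved.
ABD → C is preserved.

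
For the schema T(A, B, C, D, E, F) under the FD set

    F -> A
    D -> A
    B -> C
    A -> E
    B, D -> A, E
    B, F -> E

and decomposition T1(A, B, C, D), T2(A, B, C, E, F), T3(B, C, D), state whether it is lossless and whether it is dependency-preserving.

Lossless test (chase): Rows 1 and 3 agree on D; apply D→A and equate their A entries. Rows 1 and 2 agree on A; apply A→E and equate their E entries. Rows 1 and 3 agree on A; apply A→E and equate their E entries. No row becomes fully distinguished — the join is lossy.
Dependency preservation: B, D → A, E is not contained in any single fragment, but the restricted closure of its left-hand side across the fragments still reaches the right-hand side; the remaining FDs each lie inside some fragment. All dependencies are preserved.

lossy but dependency-preserving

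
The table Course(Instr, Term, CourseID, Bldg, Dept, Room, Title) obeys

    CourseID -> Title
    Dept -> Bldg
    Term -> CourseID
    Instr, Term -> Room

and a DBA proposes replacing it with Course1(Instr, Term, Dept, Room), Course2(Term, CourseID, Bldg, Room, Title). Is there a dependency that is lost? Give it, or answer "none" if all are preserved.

Check Dept → Bldg: no single fragment contains all of {Bldg, Dept}, and the restricted closure of {Dept} across the fragments never reaches {Bldg}.
CourseID → Title is preserved.
Term → CourseID is preserved.
Instr, Term → Room is preserved.

Dept -> Bldg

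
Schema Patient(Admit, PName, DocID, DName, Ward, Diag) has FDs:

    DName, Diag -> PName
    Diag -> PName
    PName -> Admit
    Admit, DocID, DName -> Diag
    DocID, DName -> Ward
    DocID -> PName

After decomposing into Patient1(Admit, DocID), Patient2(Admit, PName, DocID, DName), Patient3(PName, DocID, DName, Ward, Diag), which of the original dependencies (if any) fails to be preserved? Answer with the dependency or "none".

DName, Diag → PName lies within Patient3.
Diag → PName lies within Patient3.
PName → Admit lies within Patient2.
Admit, DocID, DName → Diag: restricted closure across fragments reaches Diag.
DocID, DName → Ward lies within Patient3.
DocID → PName lies within Patient2.
Every dependency is enforceable on the fragments, so the decomposition is dependency-preserving.

none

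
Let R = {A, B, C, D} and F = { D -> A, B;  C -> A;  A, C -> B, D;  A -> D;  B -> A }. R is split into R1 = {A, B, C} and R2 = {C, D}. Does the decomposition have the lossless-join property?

Common attributes: R1 ∩ R2 = {C}.
Closure of {C}: C → A applies, adding A; A, C → B, D applies, adding B, D. So (C)⁺ = {A, B, C, D}.
This closure contains every attribute of R1, so R1 ∩ R2 → R1. The join is lossless.

Yes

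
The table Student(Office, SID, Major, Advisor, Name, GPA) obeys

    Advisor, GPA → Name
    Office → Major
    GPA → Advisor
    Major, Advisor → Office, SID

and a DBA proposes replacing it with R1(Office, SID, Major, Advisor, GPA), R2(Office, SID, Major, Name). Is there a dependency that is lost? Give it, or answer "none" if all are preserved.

Advisor, GPA → Name

Check Advisor, GPA → Name: no single fragment contains all of {Advisor, Name, GPA}, and the restricted closure of {Advisor, GPA} across the fragments never reaches {Name}.
Office → Major is preserved.
GPA → Advisor is preserved.
Major, Advisor → Office, SID is preserved.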